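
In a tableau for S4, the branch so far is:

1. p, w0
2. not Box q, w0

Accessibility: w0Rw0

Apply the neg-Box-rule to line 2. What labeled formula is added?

a fresh world w1 with w0Rw1, and not q at w1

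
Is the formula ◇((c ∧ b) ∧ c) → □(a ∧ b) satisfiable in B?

1. ◇((c ∧ b) ∧ c) → □(a ∧ b), w0
2. □(a ∧ b), w0   [→-rule on 1 (branches; this branch)]
3. a ∧ b, w0   [□-rule on 2 via w0Rw0]
4. a, w0   [∧-rule on 3]
5. b, w0   [∧-rule on 3]
Accessibility: w0Rw0

Satisfiable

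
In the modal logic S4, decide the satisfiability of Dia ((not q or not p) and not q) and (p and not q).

1. Dia ((not q or not p) and not q) and (p and not q), 0
2. Dia ((not q or not p) and not q), 0   [and-rule on 1]
3. p and not q, 0   [and-rule on 1]
4. p, 0   [and-rule on 3]
5. not q, 0   [and-rule on 3]
6. (not q or not p) and not q, 1   [Dia-rule on 2: fresh world 1, 0R1]
7. not q or not p, 1   [and-rule on 6]
8. not q, 1   [and-rule on 6]
9. not p, 1   [or-rule on 7 (branches; this branch)]
Accessibility: 0R0, 0R1, 1R1

Satisfiable (open branch found)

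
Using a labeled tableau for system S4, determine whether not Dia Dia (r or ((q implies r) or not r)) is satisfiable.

No, unsatisfiable

1. not Dia Dia (r or ((q implies r) or not r)), u
2. not Dia (r or ((q implies r) or not r)), u
3. not (r or ((q implies r) or not r)), u
4. not r, u
5. not ((q implies r) or not r), u
6. not (q implies r), u
7. r, u
Accessibility: uRu
Branch closes: r and not r both at u.
Every branch closes; the branch above is one of them.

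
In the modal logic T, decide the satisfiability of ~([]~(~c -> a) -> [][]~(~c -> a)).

1. ~([]~(~c -> a) -> [][]~(~c -> a)), u
2. []~(~c -> a), u
3. ~[][]~(~c -> a), u
4. ~(~c -> a), u
5. ~c, u
6. ~a, u
7. ~[]~(~c -> a), v
8. ~(~c -> a), v
9. ~c, v
10. ~a, v
11. ~c -> a, w
12. a, w
Accessibility: uRu, uRv, vRv, vRw, wRw

Satisfiable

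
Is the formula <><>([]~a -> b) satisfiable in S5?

Satisfiable (open branch found)

1. <><>([]~a -> b), 0
2. <>([]~a -> b), 1
3. []~a -> b, 2
4. b, 2
Accessibility: 0R0, 0R1, 0R2, 1R0, 1R1, 1R2, 2R0, 2R1, 2R2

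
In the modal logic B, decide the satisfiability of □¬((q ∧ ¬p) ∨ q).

Satisfiable (open branch found)

1. □¬((q ∧ ¬p) ∨ q), u
2. ¬((q ∧ ¬p) ∨ q), u   [□-rule on 1 via uRu]
3. ¬(q ∧ ¬p), u   [¬∨-rule on 2]
4. ¬q, u   [¬∨-rule on 2]
5. p, u   [¬∧-rule on 3 (branches; this branch)]
Accessibility: uRu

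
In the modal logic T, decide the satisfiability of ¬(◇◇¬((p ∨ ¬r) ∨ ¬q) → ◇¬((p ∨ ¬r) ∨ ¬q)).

Yes, satisfiable

1. ¬(◇◇¬((p ∨ ¬r) ∨ ¬q) → ◇¬((p ∨ ¬r) ∨ ¬q)), w0
2. ◇◇¬((p ∨ ¬r) ∨ ¬q), w0
3. ¬◇¬((p ∨ ¬r) ∨ ¬q), w0
4. (p ∨ ¬r) ∨ ¬q, w0
5. ¬q, w0
6. ◇¬((p ∨ ¬r) ∨ ¬q), w1
7. (p ∨ ¬r) ∨ ¬q, w1
8. ¬q, w1
9. ¬((p ∨ ¬r) ∨ ¬q), w2
10. ¬(p ∨ ¬r), w2
11. q, w2
12. ¬p, w2
13. r, w2
Accessibility: w0Rw0, w0Rw1, w1Rw1, w1Rw2, w2Rw2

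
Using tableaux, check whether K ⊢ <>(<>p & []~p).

Tableau for the negation ~<>(<>p & []~p):
1. ~<>(<>p & []~p), 0
The negation has an open branch (countermodel exists).

Not valid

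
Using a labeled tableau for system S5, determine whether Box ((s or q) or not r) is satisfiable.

Yes, satisfiable

1. Box ((s or q) or not r), u
2. (s or q) or not r, u
3. not r, u
Accessibility: uRu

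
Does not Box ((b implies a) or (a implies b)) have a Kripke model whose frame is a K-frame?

1. not Box ((b implies a) or (a implies b)), w0
2. not ((b implies a) or (a implies b)), w1
3. not (b implies a), w1
4. not (a implies b), w1
5. b, w1
6. not a, w1
7. a, w1
8. not b, w1
Accessibility: w0Rw1
Branch closes: a and not a both at w1.
Every branch closes; the branch above is one of them.

Unsatisfiable (every branch closes)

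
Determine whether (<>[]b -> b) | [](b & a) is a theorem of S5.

Tableau for the negation ~((<>[]b -> b) | [](b & a)):
1. ~((<>[]b -> b) | [](b & a)), u
2. ~(<>[]b -> b), u   [~|-rule on 1]
3. ~[](b & a), u   [~|-rule on 1]
4. <>[]b, u   [~->-rule on 2]
5. ~b, u   [~->-rule on 2]
6. ~(b & a), v   [~[]-rule on 3: fresh world v, uRv]
7. ~a, v   [~&-rule on 6 (branches; this branch)]
8. []b, w   [<>-rule on 4: fresh world w, uRw]
9. b, u   [[]-rule on 8 via wRu]
Accessibility: uRu, uRv, uRw, vRu, vRv, vRw, wRu, wRv, wRw
Branch closes: b and ~b both at u.
All branches of the negation close; one closing branch shown above.

Yes, valid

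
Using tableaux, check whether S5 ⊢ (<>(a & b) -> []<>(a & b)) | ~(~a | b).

Valid

Tableau for the negation ~((<>(a & b) -> []<>(a & b)) | ~(~a | b)):
1. ~((<>(a & b) -> []<>(a & b)) | ~(~a | b)), u
2. ~(<>(a & b) -> []<>(a & b)), u   [~|-rule on 1]
3. ~a | b, u   [~|-rule on 1]
4. <>(a & b), u   [~->-rule on 2]
5. ~[]<>(a & b), u   [~->-rule on 2]
6. b, u   [|-rule on 3 (branches; this branch)]
7. a & b, v   [<>-rule on 4: fresh world v, uRv]
8. a, v   [&-rule on 7]
9. b, v   [&-rule on 7]
10. ~<>(a & b), w   [~[]-rule on 5: fresh world w, uRw]
11. ~(a & b), u   [~<>-rule on 10 via wRu]
12. ~(a & b), v   [~<>-rule on 10 via wRv]
13. ~(a & b), w   [~<>-rule on 10 via wRw]
14. ~a, u   [~&-rule on 11 (branches; this branch)]
15. ~b, v   [~&-rule on 12 (branches; this branch)]
Accessibility: uRu, uRv, uRw, vRu, vRv, vRw, wRu, wRv, wRw
Branch closes: b and ~b both at v.
All branches of the negation close; one closing branch shown above.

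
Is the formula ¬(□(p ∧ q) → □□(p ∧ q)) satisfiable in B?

1. ¬(□(p ∧ q) → □□(p ∧ q)), u
2. □(p ∧ q), u
3. ¬□□(p ∧ q), u
4. p ∧ q, u
5. p, u
6. q, u
7. ¬□(p ∧ q), v
8. p ∧ q, v
9. p, v
10. q, v
11. ¬(p ∧ q), w
12. ¬q, w
Accessibility: uRu, uRv, vRu, vRv, vRw, wRv, wRw

Satisfiable (open branch found)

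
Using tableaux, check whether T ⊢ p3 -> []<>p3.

Tableau for the negation ~(p3 -> []<>p3):
1. ~(p3 -> []<>p3), u
2. p3, u   [~->-rule on 1]
3. ~[]<>p3, u   [~->-rule on 1]
4. ~<>p3, v   [~[]-rule on 3: fresh world v, uRv]
5. ~p3, v   [~<>-rule on 4 via vRv]
Accessibility: uRu, uRv, vRv
The negation has an open branch (countermodel exists).

Not valid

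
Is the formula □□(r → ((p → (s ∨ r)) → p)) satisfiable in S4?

1. □□(r → ((p → (s ∨ r)) → p)), w0
2. □(r → ((p → (s ∨ r)) → p)), w0
3. r → ((p → (s ∨ r)) → p), w0
4. (p → (s ∨ r)) → p, w0
5. p, w0
Accessibility: w0Rw0

Yes, satisfiable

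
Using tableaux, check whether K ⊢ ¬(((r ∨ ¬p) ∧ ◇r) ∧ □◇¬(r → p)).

No, not valid

Tableau for the negation ((r ∨ ¬p) ∧ ◇r) ∧ □◇¬(r → p):
1. ((r ∨ ¬p) ∧ ◇r) ∧ □◇¬(r → p), u
2. (r ∨ ¬p) ∧ ◇r, u
3. □◇¬(r → p), u
4. r ∨ ¬p, u
5. ◇r, u
6. ¬p, u
7. r, v
8. ◇¬(r → p), v
9. ¬(r → p), w
10. r, w
11. ¬p, w
Accessibility: uRv, vRw
The negation has an open branch (countermodel exists).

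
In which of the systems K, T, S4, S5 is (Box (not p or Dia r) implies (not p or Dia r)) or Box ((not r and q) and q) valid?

T, S4, S5

T-tableau for the negation not ((Box (not p or Dia r) implies (not p or Dia r)) or Box ((not r and q) and q)):
1. not ((Box (not p or Dia r) implies (not p or Dia r)) or Box ((not r and q) and q)), u
2. not (Box (not p or Dia r) implies (not p or Dia r)), u   [neg-or-rule on 1]
3. not Box ((not r and q) and q), u   [neg-or-rule on 1]
4. Box (not p or Dia r), u   [neg-implies-rule on 2]
5. not (not p or Dia r), u   [neg-implies-rule on 2]
6. p, u   [neg-or-rule on 5]
7. not Dia r, u   [neg-or-rule on 5]
8. not p or Dia r, u   [Box-rule on 4 via uRu]
9. not r, u   [neg-Dia-rule on 7 via uRu]
10. Dia r, u   [or-rule on 8 (branches; this branch)]
11. not ((not r and q) and q), v   [neg-Box-rule on 3: fresh world v, uRv]
12. not p or Dia r, v   [Box-rule on 4 via uRv]
13. not r, v   [neg-Dia-rule on 7 via uRv]
14. not (not r and q), v   [neg-and-rule on 11 (branches; this branch)]
15. Dia r, v   [or-rule on 12 (branches; this branch)]
16. not q, v   [neg-and-rule on 14 (branches; this branch)]
17. r, w   [Dia-rule on 10: fresh world w, uRw]
18. not p or Dia r, w   [Box-rule on 4 via uRw]
19. not r, w   [neg-Dia-rule on 7 via uRw]
Accessibility: uRu, uRv, uRw, vRv, wRw
Branch closes: r and not r both at w.
Every branch closes (one shown): valid in T, hence also in S4, S5 (every theorem of T is a theorem of S4 and S5).
K-tableau for the negation not ((Box (not p or Dia r) implies (not p or Dia r)) or Box ((not r and q) and q)):
1. not ((Box (not p or Dia r) implies (not p or Dia r)) or Box ((not r and q) and q)), u
2. not (Box (not p or Dia r) implies (not p or Dia r)), u   [neg-or-rule on 1]
3. not Box ((not r and q) and q), u   [neg-or-rule on 1]
4. Box (not p or Dia r), u   [neg-implies-rule on 2]
5. not (not p or Dia r), u   [neg-implies-rule on 2]
6. p, u   [neg-or-rule on 5]
7. not Dia r, u   [neg-or-rule on 5]
8. not ((not r and q) and q), v   [neg-Box-rule on 3: fresh world v, uRv]
9. not p or Dia r, v   [Box-rule on 4 via uRv]
10. not r, v   [neg-Dia-rule on 7 via uRv]
11. not q, v   [neg-and-rule on 8 (branches; this branch)]
12. Dia r, v   [or-rule on 9 (branches; this branch)]
13. r, w   [Dia-rule on 12: fresh world w, vRw]
Accessibility: uRv, vRw
Complete open branch: countermodel on a K-frame, so not valid in K.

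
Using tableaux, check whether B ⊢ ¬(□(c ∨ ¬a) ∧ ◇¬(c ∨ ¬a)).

Tableau for the negation □(c ∨ ¬a) ∧ ◇¬(c ∨ ¬a):
1. □(c ∨ ¬a) ∧ ◇¬(c ∨ ¬a), u
2. □(c ∨ ¬a), u
3. ◇¬(c ∨ ¬a), u
4. c ∨ ¬a, u
5. ¬a, u
6. ¬(c ∨ ¬a), v
7. ¬c, v
8. a, v
9. c ∨ ¬a, v
10. ¬a, v
Accessibility: uRu, uRv, vRu, vRv
Branch closes: a and ¬a both at v.
All branches of the negation close; one closing branch shown above.

Yes, valid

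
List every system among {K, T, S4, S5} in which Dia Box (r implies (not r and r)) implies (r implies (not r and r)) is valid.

S5

S4-tableau for the negation not (Dia Box (r implies (not r and r)) implies (r implies (not r and r))):
1. not (Dia Box (r implies (not r and r)) implies (r implies (not r and r))), 0
2. Dia Box (r implies (not r and r)), 0   [neg-implies-rule on 1]
3. not (r implies (not r and r)), 0   [neg-implies-rule on 1]
4. r, 0   [neg-implies-rule on 3]
5. not (not r and r), 0   [neg-implies-rule on 3]
6. Box (r implies (not r and r)), 1   [Dia-rule on 2: fresh world 1, 0R1]
7. r implies (not r and r), 1   [Box-rule on 6 via 1R1]
8. not r, 1   [implies-rule on 7 (branches; this branch)]
Accessibility: 0R0, 0R1, 1R1
Complete open branch: countermodel on an S4-frame, so not valid in S4, nor in K, T (the same frame is also a K-frame and a T-frame).
S5-tableau for the negation not (Dia Box (r implies (not r and r)) implies (r implies (not r and r))):
1. not (Dia Box (r implies (not r and r)) implies (r implies (not r and r))), 0
2. Dia Box (r implies (not r and r)), 0   [neg-implies-rule on 1]
3. not (r implies (not r and r)), 0   [neg-implies-rule on 1]
4. r, 0   [neg-implies-rule on 3]
5. not (not r and r), 0   [neg-implies-rule on 3]
6. Box (r implies (not r and r)), 1   [Dia-rule on 2: fresh world 1, 0R1]
7. r implies (not r and r), 0   [Box-rule on 6 via 1R0]
8. r implies (not r and r), 1   [Box-rule on 6 via 1R1]
9. not r and r, 0   [implies-rule on 7 (branches; this branch)]
10. not r, 0   [and-rule on 9]
Accessibility: 0R0, 0R1, 1R0, 1R1
Branch closes: r and not r both at 0.
Every branch closes (one shown): valid in S5.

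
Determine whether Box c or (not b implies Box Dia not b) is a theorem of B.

Tableau for the negation not (Box c or (not b implies Box Dia not b)):
1. not (Box c or (not b implies Box Dia not b)), 0
2. not Box c, 0   [neg-or-rule on 1]
3. not (not b implies Box Dia not b), 0   [neg-or-rule on 1]
4. not b, 0   [neg-implies-rule on 3]
5. not Box Dia not b, 0   [neg-implies-rule on 3]
6. not c, 1   [neg-Box-rule on 2: fresh world 1, 0R1]
7. not Dia not b, 2   [neg-Box-rule on 5: fresh world 2, 0R2]
8. b, 0   [neg-Dia-rule on 7 via 2R0]
Accessibility: 0R0, 0R1, 0R2, 1R0, 1R1, 2R0, 2R2
Branch closes: b and not b both at 0.
All branches of the negation close; one closing branch shown above.

Valid in B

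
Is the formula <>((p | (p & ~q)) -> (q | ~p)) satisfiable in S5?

1. <>((p | (p & ~q)) -> (q | ~p)), u
2. (p | (p & ~q)) -> (q | ~p), v   [<>-rule on 1: fresh world v, uRv]
3. q | ~p, v   [->-rule on 2 (branches; this branch)]
4. ~p, v   [|-rule on 3 (branches; this branch)]
Accessibility: uRu, uRv, vRu, vRv

Satisfiable (open branch found)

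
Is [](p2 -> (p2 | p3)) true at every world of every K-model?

Tableau for the negation ~[](p2 -> (p2 | p3)):
1. ~[](p2 -> (p2 | p3)), 0
2. ~(p2 -> (p2 | p3)), 1   [~[]-rule on 1: fresh world 1, 0R1]
3. p2, 1   [~->-rule on 2]
4. ~(p2 | p3), 1   [~->-rule on 2]
5. ~p2, 1   [~|-rule on 4]
6. ~p3, 1   [~|-rule on 4]
Accessibility: 0R1
Branch closes: p2 and ~p2 both at 1.
All branches of the negation close; one closing branch shown above.

Yes, valid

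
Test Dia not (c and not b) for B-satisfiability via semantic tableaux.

Satisfiable (open branch found)

1. Dia not (c and not b), u
2. not (c and not b), v
3. b, v
Accessibility: uRu, uRv, vRu, vRv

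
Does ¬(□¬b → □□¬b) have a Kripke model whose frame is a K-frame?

Satisfiable

1. ¬(□¬b → □□¬b), u
2. □¬b, u
3. ¬□□¬b, u
4. ¬□¬b, v
5. ¬b, v
6. b, w
Accessibility: uRv, vRw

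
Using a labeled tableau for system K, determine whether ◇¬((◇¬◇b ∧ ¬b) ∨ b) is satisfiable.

1. ◇¬((◇¬◇b ∧ ¬b) ∨ b), w0
2. ¬((◇¬◇b ∧ ¬b) ∨ b), w1
3. ¬(◇¬◇b ∧ ¬b), w1
4. ¬b, w1
5. ¬◇¬◇b, w1
Accessibility: w0Rw1

Satisfiable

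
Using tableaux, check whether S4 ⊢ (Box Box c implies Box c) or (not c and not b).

Valid

Tableau for the negation not ((Box Box c implies Box c) or (not c and not b)):
1. not ((Box Box c implies Box c) or (not c and not b)), u
2. not (Box Box c implies Box c), u
3. not (not c and not b), u
4. Box Box c, u
5. not Box c, u
6. Box c, u
7. c, u
8. b, u
9. not c, v
10. Box c, v
11. c, v
Accessibility: uRu, uRv, vRv
Branch closes: c and not c both at v.
All branches of the negation close; one closing branch shown above.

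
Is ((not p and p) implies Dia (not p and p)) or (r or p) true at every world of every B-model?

Tableau for the negation not (((not p and p) implies Dia (not p and p)) or (r or p)):
1. not (((not p and p) implies Dia (not p and p)) or (r or p)), u
2. not ((not p and p) implies Dia (not p and p)), u
3. not (r or p), u
4. not p and p, u
5. not Dia (not p and p), u
6. not r, u
7. not p, u
8. p, u
Accessibility: uRu
Branch closes: p and not p both at u.
Every branch of the negation's tableau closes; the branch above is one of them.

Valid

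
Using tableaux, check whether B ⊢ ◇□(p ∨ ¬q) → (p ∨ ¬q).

Tableau for the negation ¬(◇□(p ∨ ¬q) → (p ∨ ¬q)):
1. ¬(◇□(p ∨ ¬q) → (p ∨ ¬q)), u
2. ◇□(p ∨ ¬q), u   [¬→-rule on 1]
3. ¬(p ∨ ¬q), u   [¬→-rule on 1]
4. ¬p, u   [¬∨-rule on 3]
5. q, u   [¬∨-rule on 3]
6. □(p ∨ ¬q), v   [◇-rule on 2: fresh world v, uRv]
7. p ∨ ¬q, u   [□-rule on 6 via vRu]
8. p ∨ ¬q, v   [□-rule on 6 via vRv]
9. ¬q, u   [∨-rule on 7 (branches; this branch)]
Accessibility: uRu, uRv, vRu, vRv
Branch closes: q and ¬q both at u.
Every branch of the negation's tableau closes; the branch above is one of them.

Valid in B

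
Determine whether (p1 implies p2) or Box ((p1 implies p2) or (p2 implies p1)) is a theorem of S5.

Tableau for the negation not ((p1 implies p2) or Box ((p1 implies p2) or (p2 implies p1))):
1. not ((p1 implies p2) or Box ((p1 implies p2) or (p2 implies p1))), u
2. not (p1 implies p2), u
3. not Box ((p1 implies p2) or (p2 implies p1)), u
4. p1, u
5. not p2, u
6. not ((p1 implies p2) or (p2 implies p1)), v
7. not (p1 implies p2), v
8. not (p2 implies p1), v
9. p1, v
10. not p2, v
11. p2, v
12. not p1, v
Accessibility: uRu, uRv, vRu, vRv
Branch closes: p2 and not p2 both at v.
Every branch of the negation's tableau closes; the branch above is one of them.

Valid in S5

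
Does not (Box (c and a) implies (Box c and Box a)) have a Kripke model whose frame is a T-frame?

1. not (Box (c and a) implies (Box c and Box a)), 0
2. Box (c and a), 0
3. not (Box c and Box a), 0
4. c and a, 0
5. c, 0
6. a, 0
7. not Box a, 0
8. not a, 1
9. c and a, 1
10. c, 1
11. a, 1
Accessibility: 0R0, 0R1, 1R1
Branch closes: a and not a both at 1.
Every branch closes; the branch above is one of them.

Unsatisfiable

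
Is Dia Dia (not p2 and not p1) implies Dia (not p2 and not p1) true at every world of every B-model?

Tableau for the negation not (Dia Dia (not p2 and not p1) implies Dia (not p2 and not p1)):
1. not (Dia Dia (not p2 and not p1) implies Dia (not p2 and not p1)), u
2. Dia Dia (not p2 and not p1), u
3. not Dia (not p2 and not p1), u
4. not (not p2 and not p1), u
5. p1, u
6. Dia (not p2 and not p1), v
7. not (not p2 and not p1), v
8. p1, v
9. not p2 and not p1, w
10. not p2, w
11. not p1, w
Accessibility: uRu, uRv, vRu, vRv, vRw, wRv, wRw
The negation has an open branch (countermodel exists).

Invalid (countermodel exists)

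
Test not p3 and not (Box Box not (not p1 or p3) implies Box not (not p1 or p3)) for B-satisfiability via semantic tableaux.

1. not p3 and not (Box Box not (not p1 or p3) implies Box not (not p1 or p3)), w0
2. not p3, w0
3. not (Box Box not (not p1 or p3) implies Box not (not p1 or p3)), w0
4. Box Box not (not p1 or p3), w0
5. not Box not (not p1 or p3), w0
6. Box not (not p1 or p3), w0
7. not (not p1 or p3), w0
8. p1, w0
9. not p1 or p3, w1
10. Box not (not p1 or p3), w1
11. not (not p1 or p3), w1
12. p1, w1
13. not p3, w1
14. p3, w1
Accessibility: w0Rw0, w0Rw1, w1Rw0, w1Rw1
Branch closes: p3 and not p3 both at w1.
Every branch closes; the branch above is one of them.

No, unsatisfiable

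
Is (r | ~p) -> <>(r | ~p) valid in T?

Tableau for the negation ~((r | ~p) -> <>(r | ~p)):
1. ~((r | ~p) -> <>(r | ~p)), w0
2. r | ~p, w0
3. ~<>(r | ~p), w0
4. ~(r | ~p), w0
5. ~r, w0
6. p, w0
7. ~p, w0
Accessibility: w0Rw0
Branch closes: p and ~p both at w0.
Every branch of the negation's tableau closes; the branch above is one of them.

Valid in T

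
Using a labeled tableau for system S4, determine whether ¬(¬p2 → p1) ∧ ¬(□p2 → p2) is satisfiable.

1. ¬(¬p2 → p1) ∧ ¬(□p2 → p2), u
2. ¬(¬p2 → p1), u   [∧-rule on 1]
3. ¬(□p2 → p2), u   [∧-rule on 1]
4. ¬p2, u   [¬→-rule on 2]
5. ¬p1, u   [¬→-rule on 2]
6. □p2, u   [¬→-rule on 3]
7. p2, u   [□-rule on 6 via uRu]
Accessibility: uRu
Branch closes: p2 and ¬p2 both at u.
(One branch shown.) All branches close.

No, unsatisfiable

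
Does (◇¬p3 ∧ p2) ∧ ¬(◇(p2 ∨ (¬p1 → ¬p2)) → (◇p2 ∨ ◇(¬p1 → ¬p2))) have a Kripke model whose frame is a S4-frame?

1. (◇¬p3 ∧ p2) ∧ ¬(◇(p2 ∨ (¬p1 → ¬p2)) → (◇p2 ∨ ◇(¬p1 → ¬p2))), w0
2. ◇¬p3 ∧ p2, w0   [∧-rule on 1]
3. ¬(◇(p2 ∨ (¬p1 → ¬p2)) → (◇p2 ∨ ◇(¬p1 → ¬p2))), w0   [∧-rule on 1]
4. ◇¬p3, w0   [∧-rule on 2]
5. p2, w0   [∧-rule on 2]
6. ◇(p2 ∨ (¬p1 → ¬p2)), w0   [¬→-rule on 3]
7. ¬(◇p2 ∨ ◇(¬p1 → ¬p2)), w0   [¬→-rule on 3]
8. ¬◇p2, w0   [¬∨-rule on 7]
9. ¬◇(¬p1 → ¬p2), w0   [¬∨-rule on 7]
10. ¬p2, w0   [¬◇-rule on 8 via w0Rw0]
Accessibility: w0Rw0
Branch closes: p2 and ¬p2 both at w0.
(One branch shown.) All branches close.

Unsatisfiable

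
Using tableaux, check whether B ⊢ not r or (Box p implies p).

Tableau for the negation not (not r or (Box p implies p)):
1. not (not r or (Box p implies p)), u
2. r, u   [neg-or-rule on 1]
3. not (Box p implies p), u   [neg-or-rule on 1]
4. Box p, u   [neg-implies-rule on 3]
5. not p, u   [neg-implies-rule on 3]
6. p, u   [Box-rule on 4 via uRu]
Accessibility: uRu
Branch closes: p and not p both at u.
All branches of the negation close; one closing branch shown above.

Yes, valid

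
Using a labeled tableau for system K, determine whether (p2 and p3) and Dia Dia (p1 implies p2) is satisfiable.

1. (p2 and p3) and Dia Dia (p1 implies p2), u
2. p2 and p3, u   [and-rule on 1]
3. Dia Dia (p1 implies p2), u   [and-rule on 1]
4. p2, u   [and-rule on 2]
5. p3, u   [and-rule on 2]
6. Dia (p1 implies p2), v   [Dia-rule on 3: fresh world v, uRv]
7. p1 implies p2, w   [Dia-rule on 6: fresh world w, vRw]
8. p2, w   [implies-rule on 7 (branches; this branch)]
Accessibility: uRv, vRw

Yes, satisfiable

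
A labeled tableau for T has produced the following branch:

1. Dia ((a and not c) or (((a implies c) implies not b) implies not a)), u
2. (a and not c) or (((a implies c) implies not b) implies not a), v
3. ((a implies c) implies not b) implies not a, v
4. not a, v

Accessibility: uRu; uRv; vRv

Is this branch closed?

No world carries both an atom and its negation.

Open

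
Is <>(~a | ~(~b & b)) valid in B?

Valid in B

Tableau for the negation ~<>(~a | ~(~b & b)):
1. ~<>(~a | ~(~b & b)), 0
2. ~(~a | ~(~b & b)), 0   [~<>-rule on 1 via 0R0]
3. a, 0   [~|-rule on 2]
4. ~b & b, 0   [~|-rule on 2]
5. ~b, 0   [&-rule on 4]
6. b, 0   [&-rule on 4]
Accessibility: 0R0
Branch closes: b and ~b both at 0.
Every branch of the negation's tableau closes; the branch above is one of them.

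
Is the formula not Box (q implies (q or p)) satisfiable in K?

1. not Box (q implies (q or p)), u
2. not (q implies (q or p)), v
3. q, v
4. not (q or p), v
5. not q, v
6. not p, v
Accessibility: uRv
Branch closes: q and not q both at v.
All branches of the tableau close; one closing branch shown above.

No, unsatisfiable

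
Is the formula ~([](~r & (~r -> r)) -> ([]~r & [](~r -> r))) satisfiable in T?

1. ~([](~r & (~r -> r)) -> ([]~r & [](~r -> r))), 0
2. [](~r & (~r -> r)), 0
3. ~([]~r & [](~r -> r)), 0
4. ~r & (~r -> r), 0
5. ~r, 0
6. ~r -> r, 0
7. ~[](~r -> r), 0
8. r, 0
Accessibility: 0R0
Branch closes: r and ~r both at 0.
All branches of the tableau close; one closing branch shown above.

Unsatisfiable (every branch closes)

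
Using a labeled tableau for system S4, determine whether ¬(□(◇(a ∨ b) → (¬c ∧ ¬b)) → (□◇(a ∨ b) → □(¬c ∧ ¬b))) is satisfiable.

Unsatisfiable

1. ¬(□(◇(a ∨ b) → (¬c ∧ ¬b)) → (□◇(a ∨ b) → □(¬c ∧ ¬b))), u
2. □(◇(a ∨ b) → (¬c ∧ ¬b)), u
3. ¬(□◇(a ∨ b) → □(¬c ∧ ¬b)), u
4. □◇(a ∨ b), u
5. ¬□(¬c ∧ ¬b), u
6. ◇(a ∨ b) → (¬c ∧ ¬b), u
7. ◇(a ∨ b), u
8. ¬c ∧ ¬b, u
9. ¬c, u
10. ¬b, u
11. ¬(¬c ∧ ¬b), v
12. ◇(a ∨ b) → (¬c ∧ ¬b), v
13. ◇(a ∨ b), v
14. c, v
15. ¬◇(a ∨ b), v
16. ¬(a ∨ b), v
17. ¬a, v
18. ¬b, v
19. a ∨ b, w
20. ◇(a ∨ b) → (¬c ∧ ¬b), w
21. ◇(a ∨ b), w
22. a, w
23. ¬c ∧ ¬b, w
24. ¬c, w
25. ¬b, w
26. a ∨ b, x
27. ◇(a ∨ b) → (¬c ∧ ¬b), x
28. ◇(a ∨ b), x
29. ¬(a ∨ b), x
30. ¬a, x
31. ¬b, x
32. b, x
Accessibility: uRu, uRv, uRw, uRx, vRv, vRx, wRw, xRx
Branch closes: b and ¬b both at x.
(One branch shown.) All branches close.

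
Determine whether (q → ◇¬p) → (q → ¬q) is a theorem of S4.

Tableau for the negation ¬((q → ◇¬p) → (q → ¬q)):
1. ¬((q → ◇¬p) → (q → ¬q)), u
2. q → ◇¬p, u
3. ¬(q → ¬q), u
4. q, u
5. ◇¬p, u
6. ¬p, v
Accessibility: uRu, uRv, vRv
The negation has an open branch (countermodel exists).

Invalid (countermodel exists)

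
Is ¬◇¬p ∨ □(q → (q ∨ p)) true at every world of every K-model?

Yes, valid

Tableau for the negation ¬(¬◇¬p ∨ □(q → (q ∨ p))):
1. ¬(¬◇¬p ∨ □(q → (q ∨ p))), u
2. ◇¬p, u   [¬∨-rule on 1]
3. ¬□(q → (q ∨ p)), u   [¬∨-rule on 1]
4. ¬p, v   [◇-rule on 2: fresh world v, uRv]
5. ¬(q → (q ∨ p)), w   [¬□-rule on 3: fresh world w, uRw]
6. q, w   [¬→-rule on 5]
7. ¬(q ∨ p), w   [¬→-rule on 5]
8. ¬q, w   [¬∨-rule on 7]
9. ¬p, w   [¬∨-rule on 7]
Accessibility: uRv, uRw
Branch closes: q and ¬q both at w.
All branches of the negation close; one closing branch shown above.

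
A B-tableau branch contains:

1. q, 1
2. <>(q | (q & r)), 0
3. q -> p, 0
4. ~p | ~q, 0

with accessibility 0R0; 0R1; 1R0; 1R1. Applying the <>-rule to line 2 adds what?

a fresh world 2 with 0R2, and q | (q & r) at 2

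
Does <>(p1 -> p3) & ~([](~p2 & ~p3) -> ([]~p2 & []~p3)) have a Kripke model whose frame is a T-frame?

No, unsatisfiable

1. <>(p1 -> p3) & ~([](~p2 & ~p3) -> ([]~p2 & []~p3)), 0
2. <>(p1 -> p3), 0
3. ~([](~p2 & ~p3) -> ([]~p2 & []~p3)), 0
4. [](~p2 & ~p3), 0
5. ~([]~p2 & []~p3), 0
6. ~p2 & ~p3, 0
7. ~p2, 0
8. ~p3, 0
9. ~[]~p3, 0
10. p1 -> p3, 1
11. ~p2 & ~p3, 1
12. ~p2, 1
13. ~p3, 1
14. ~p1, 1
15. p3, 2
16. ~p2 & ~p3, 2
17. ~p2, 2
18. ~p3, 2
Accessibility: 0R0, 0R1, 0R2, 1R1, 2R2
Branch closes: p3 and ~p3 both at 2.
All branches of the tableau close; one closing branch shown above.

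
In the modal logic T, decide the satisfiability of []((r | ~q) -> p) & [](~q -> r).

1. []((r | ~q) -> p) & [](~q -> r), 0
2. []((r | ~q) -> p), 0
3. [](~q -> r), 0
4. (r | ~q) -> p, 0
5. ~q -> r, 0
6. p, 0
7. r, 0
Accessibility: 0R0

Satisfiable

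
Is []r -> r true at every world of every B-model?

Yes, valid

Tableau for the negation ~([]r -> r):
1. ~([]r -> r), w0
2. []r, w0
3. ~r, w0
4. r, w0
Accessibility: w0Rw0
Branch closes: r and ~r both at w0.
All branches of the negation close; one closing branch shown above.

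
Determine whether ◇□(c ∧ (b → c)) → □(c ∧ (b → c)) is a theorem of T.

No, not valid

Tableau for the negation ¬(◇□(c ∧ (b → c)) → □(c ∧ (b → c))):
1. ¬(◇□(c ∧ (b → c)) → □(c ∧ (b → c))), w0
2. ◇□(c ∧ (b → c)), w0
3. ¬□(c ∧ (b → c)), w0
4. □(c ∧ (b → c)), w1
5. c ∧ (b → c), w1
6. c, w1
7. b → c, w1
8. ¬(c ∧ (b → c)), w2
9. ¬(b → c), w2
10. b, w2
11. ¬c, w2
Accessibility: w0Rw0, w0Rw1, w0Rw2, w1Rw1, w2Rw2
The negation has an open branch (countermodel exists).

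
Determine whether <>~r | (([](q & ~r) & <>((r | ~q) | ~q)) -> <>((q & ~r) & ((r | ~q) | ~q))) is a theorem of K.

Tableau for the negation ~(<>~r | (([](q & ~r) & <>((r | ~q) | ~q)) -> <>((q & ~r) & ((r | ~q) | ~q)))):
1. ~(<>~r | (([](q & ~r) & <>((r | ~q) | ~q)) -> <>((q & ~r) & ((r | ~q) | ~q)))), w0
2. ~<>~r, w0   [~|-rule on 1]
3. ~(([](q & ~r) & <>((r | ~q) | ~q)) -> <>((q & ~r) & ((r | ~q) | ~q))), w0   [~|-rule on 1]
4. [](q & ~r) & <>((r | ~q) | ~q), w0   [~->-rule on 3]
5. ~<>((q & ~r) & ((r | ~q) | ~q)), w0   [~->-rule on 3]
6. [](q & ~r), w0   [&-rule on 4]
7. <>((r | ~q) | ~q), w0   [&-rule on 4]
8. (r | ~q) | ~q, w1   [<>-rule on 7: fresh world w1, w0Rw1]
9. r, w1   [~<>-rule on 2 via w0Rw1]
10. ~((q & ~r) & ((r | ~q) | ~q)), w1   [~<>-rule on 5 via w0Rw1]
11. q & ~r, w1   [[]-rule on 6 via w0Rw1]
12. q, w1   [&-rule on 11]
13. ~r, w1   [&-rule on 11]
Accessibility: w0Rw1
Branch closes: r and ~r both at w1.
Every branch of the negation's tableau closes; the branch above is one of them.

Valid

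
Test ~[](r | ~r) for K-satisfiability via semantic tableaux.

1. ~[](r | ~r), w0
2. ~(r | ~r), w1   [~[]-rule on 1: fresh world w1, w0Rw1]
3. ~r, w1   [~|-rule on 2]
4. r, w1   [~|-rule on 2]
Accessibility: w0Rw1
Branch closes: r and ~r both at w1.
All branches of the tableau close; one closing branch shown above.

Unsatisfiable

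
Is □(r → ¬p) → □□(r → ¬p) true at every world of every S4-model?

Tableau for the negation ¬(□(r → ¬p) → □□(r → ¬p)):
1. ¬(□(r → ¬p) → □□(r → ¬p)), 0
2. □(r → ¬p), 0   [¬→-rule on 1]
3. ¬□□(r → ¬p), 0   [¬→-rule on 1]
4. r → ¬p, 0   [□-rule on 2 via 0R0]
5. ¬p, 0   [→-rule on 4 (branches; this branch)]
6. ¬□(r → ¬p), 1   [¬□-rule on 3: fresh world 1, 0R1]
7. r → ¬p, 1   [□-rule on 2 via 0R1]
8. ¬p, 1   [→-rule on 7 (branches; this branch)]
9. ¬(r → ¬p), 2   [¬□-rule on 6: fresh world 2, 1R2]
10. r, 2   [¬→-rule on 9]
11. p, 2   [¬→-rule on 9]
12. r → ¬p, 2   [□-rule on 2 via 0R2]
13. ¬p, 2   [→-rule on 12 (branches; this branch)]
Accessibility: 0R0, 0R1, 0R2, 1R1, 1R2, 2R2
Branch closes: p and ¬p both at 2.
Every branch of the negation's tableau closes; the branch above is one of them.

Valid in S4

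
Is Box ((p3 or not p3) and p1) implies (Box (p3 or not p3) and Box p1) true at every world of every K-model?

Yes, valid

Tableau for the negation not (Box ((p3 or not p3) and p1) implies (Box (p3 or not p3) and Box p1)):
1. not (Box ((p3 or not p3) and p1) implies (Box (p3 or not p3) and Box p1)), w0
2. Box ((p3 or not p3) and p1), w0
3. not (Box (p3 or not p3) and Box p1), w0
4. not Box p1, w0
5. not p1, w1
6. (p3 or not p3) and p1, w1
7. p3 or not p3, w1
8. p1, w1
Accessibility: w0Rw1
Branch closes: p1 and not p1 both at w1.
Every branch of the negation's tableau closes; the branch above is one of them.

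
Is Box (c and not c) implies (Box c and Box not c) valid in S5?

Valid in S5

Tableau for the negation not (Box (c and not c) implies (Box c and Box not c)):
1. not (Box (c and not c) implies (Box c and Box not c)), 0
2. Box (c and not c), 0   [neg-implies-rule on 1]
3. not (Box c and Box not c), 0   [neg-implies-rule on 1]
4. c and not c, 0   [Box-rule on 2 via 0R0]
5. c, 0   [and-rule on 4]
6. not c, 0   [and-rule on 4]
Accessibility: 0R0
Branch closes: c and not c both at 0.
Every branch of the negation's tableau closes; the branch above is one of them.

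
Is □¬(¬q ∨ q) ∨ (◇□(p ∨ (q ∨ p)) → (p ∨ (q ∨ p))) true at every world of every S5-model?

Tableau for the negation ¬(□¬(¬q ∨ q) ∨ (◇□(p ∨ (q ∨ p)) → (p ∨ (q ∨ p)))):
1. ¬(□¬(¬q ∨ q) ∨ (◇□(p ∨ (q ∨ p)) → (p ∨ (q ∨ p)))), w0
2. ¬□¬(¬q ∨ q), w0   [¬∨-rule on 1]
3. ¬(◇□(p ∨ (q ∨ p)) → (p ∨ (q ∨ p))), w0   [¬∨-rule on 1]
4. ◇□(p ∨ (q ∨ p)), w0   [¬→-rule on 3]
5. ¬(p ∨ (q ∨ p)), w0   [¬→-rule on 3]
6. ¬p, w0   [¬∨-rule on 5]
7. ¬(q ∨ p), w0   [¬∨-rule on 5]
8. ¬q, w0   [¬∨-rule on 7]
9. ¬q ∨ q, w1   [¬□-rule on 2: fresh world w1, w0Rw1]
10. q, w1   [∨-rule on 9 (branches; this branch)]
11. □(p ∨ (q ∨ p)), w2   [◇-rule on 4: fresh world w2, w0Rw2]
12. p ∨ (q ∨ p), w0   [□-rule on 11 via w2Rw0]
13. p ∨ (q ∨ p), w1   [□-rule on 11 via w2Rw1]
14. p ∨ (q ∨ p), w2   [□-rule on 11 via w2Rw2]
15. q ∨ p, w0   [∨-rule on 12 (branches; this branch)]
16. q ∨ p, w1   [∨-rule on 13 (branches; this branch)]
17. q ∨ p, w2   [∨-rule on 14 (branches; this branch)]
18. p, w0   [∨-rule on 15 (branches; this branch)]
Accessibility: w0Rw0, w0Rw1, w0Rw2, w1Rw0, w1Rw1, w1Rw2, w2Rw0, w2Rw1, w2Rw2
Branch closes: p and ¬p both at w0.
All branches of the negation close; one closing branch shown above.

Valid in S5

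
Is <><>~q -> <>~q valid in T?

No, not valid

Tableau for the negation ~(<><>~q -> <>~q):
1. ~(<><>~q -> <>~q), u
2. <><>~q, u
3. ~<>~q, u
4. q, u
5. <>~q, v
6. q, v
7. ~q, w
Accessibility: uRu, uRv, vRv, vRw, wRw
The negation has an open branch (countermodel exists).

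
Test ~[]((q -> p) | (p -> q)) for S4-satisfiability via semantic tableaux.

1. ~[]((q -> p) | (p -> q)), 0
2. ~((q -> p) | (p -> q)), 1   [~[]-rule on 1: fresh world 1, 0R1]
3. ~(q -> p), 1   [~|-rule on 2]
4. ~(p -> q), 1   [~|-rule on 2]
5. q, 1   [~->-rule on 3]
6. ~p, 1   [~->-rule on 3]
7. p, 1   [~->-rule on 4]
8. ~q, 1   [~->-rule on 4]
Accessibility: 0R0, 0R1, 1R1
Branch closes: p and ~p both at 1.
(One branch shown.) All branches close.

No, unsatisfiable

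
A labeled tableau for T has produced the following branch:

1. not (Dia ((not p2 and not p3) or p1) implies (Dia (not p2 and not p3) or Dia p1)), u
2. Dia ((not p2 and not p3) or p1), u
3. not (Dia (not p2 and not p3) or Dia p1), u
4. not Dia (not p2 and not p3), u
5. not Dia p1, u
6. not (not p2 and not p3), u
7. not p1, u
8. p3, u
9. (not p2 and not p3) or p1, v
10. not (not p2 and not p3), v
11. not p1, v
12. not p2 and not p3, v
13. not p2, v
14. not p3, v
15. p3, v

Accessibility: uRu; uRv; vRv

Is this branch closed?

Yes, closed

Both p3 and not p3 appear at v.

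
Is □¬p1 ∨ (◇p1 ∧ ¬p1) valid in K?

Invalid (countermodel exists)

Tableau for the negation ¬(□¬p1 ∨ (◇p1 ∧ ¬p1)):
1. ¬(□¬p1 ∨ (◇p1 ∧ ¬p1)), w0
2. ¬□¬p1, w0   [¬∨-rule on 1]
3. ¬(◇p1 ∧ ¬p1), w0   [¬∨-rule on 1]
4. p1, w0   [¬∧-rule on 3 (branches; this branch)]
5. p1, w1   [¬□-rule on 2: fresh world w1, w0Rw1]
Accessibility: w0Rw1
The negation has an open branch (countermodel exists).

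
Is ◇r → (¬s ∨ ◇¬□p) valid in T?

Tableau for the negation ¬(◇r → (¬s ∨ ◇¬□p)):
1. ¬(◇r → (¬s ∨ ◇¬□p)), u
2. ◇r, u   [¬→-rule on 1]
3. ¬(¬s ∨ ◇¬□p), u   [¬→-rule on 1]
4. s, u   [¬∨-rule on 3]
5. ¬◇¬□p, u   [¬∨-rule on 3]
6. □p, u   [¬◇-rule on 5 via uRu]
7. p, u   [□-rule on 6 via uRu]
8. r, v   [◇-rule on 2: fresh world v, uRv]
9. □p, v   [¬◇-rule on 5 via uRv]
10. p, v   [□-rule on 6 via uRv]
Accessibility: uRu, uRv, vRv
The negation has an open branch (countermodel exists).

Invalid (countermodel exists)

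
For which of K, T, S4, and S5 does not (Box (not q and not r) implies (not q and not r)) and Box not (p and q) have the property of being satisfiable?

K

T-tableau for the formula:
1. not (Box (not q and not r) implies (not q and not r)) and Box not (p and q), 0
2. not (Box (not q and not r) implies (not q and not r)), 0   [and-rule on 1]
3. Box not (p and q), 0   [and-rule on 1]
4. Box (not q and not r), 0   [neg-implies-rule on 2]
5. not (not q and not r), 0   [neg-implies-rule on 2]
6. not (p and q), 0   [Box-rule on 3 via 0R0]
7. not q and not r, 0   [Box-rule on 4 via 0R0]
8. not q, 0   [and-rule on 7]
9. not r, 0   [and-rule on 7]
10. r, 0   [neg-and-rule on 5 (branches; this branch)]
Accessibility: 0R0
Branch closes: r and not r both at 0.
Every branch closes (one shown): unsatisfiable in T, hence also in S4, S5 (every S4/S5-frame is a T-frame).
K-tableau for the formula:
1. not (Box (not q and not r) implies (not q and not r)) and Box not (p and q), 0
2. not (Box (not q and not r) implies (not q and not r)), 0   [and-rule on 1]
3. Box not (p and q), 0   [and-rule on 1]
4. Box (not q and not r), 0   [neg-implies-rule on 2]
5. not (not q and not r), 0   [neg-implies-rule on 2]
6. r, 0   [neg-and-rule on 5 (branches; this branch)]
Complete open branch: satisfiable in K.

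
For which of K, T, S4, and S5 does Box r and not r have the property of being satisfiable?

K

K-tableau for the formula:
1. Box r and not r, u
2. Box r, u
3. not r, u
Complete open branch: satisfiable in K.
T-tableau for the formula:
1. Box r and not r, u
2. Box r, u
3. not r, u
4. r, u
Accessibility: uRu
Branch closes: r and not r both at u.
Every branch closes (one shown): unsatisfiable in T, hence also in S4, S5 (every S4/S5-frame is a T-frame).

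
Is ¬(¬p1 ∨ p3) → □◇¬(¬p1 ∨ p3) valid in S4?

Invalid (countermodel exists)

Tableau for the negation ¬(¬(¬p1 ∨ p3) → □◇¬(¬p1 ∨ p3)):
1. ¬(¬(¬p1 ∨ p3) → □◇¬(¬p1 ∨ p3)), u
2. ¬(¬p1 ∨ p3), u
3. ¬□◇¬(¬p1 ∨ p3), u
4. p1, u
5. ¬p3, u
6. ¬◇¬(¬p1 ∨ p3), v
7. ¬p1 ∨ p3, v
8. p3, v
Accessibility: uRu, uRv, vRv
The negation has an open branch (countermodel exists).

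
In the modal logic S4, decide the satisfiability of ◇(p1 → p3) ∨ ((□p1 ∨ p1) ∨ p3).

Yes, satisfiable

1. ◇(p1 → p3) ∨ ((□p1 ∨ p1) ∨ p3), u
2. (□p1 ∨ p1) ∨ p3, u
3. p3, u
Accessibility: uRu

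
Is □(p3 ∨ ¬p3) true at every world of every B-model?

Tableau for the negation ¬□(p3 ∨ ¬p3):
1. ¬□(p3 ∨ ¬p3), w0
2. ¬(p3 ∨ ¬p3), w1
3. ¬p3, w1
4. p3, w1
Accessibility: w0Rw0, w0Rw1, w1Rw0, w1Rw1
Branch closes: p3 and ¬p3 both at w1.
Every branch of the negation's tableau closes; the branch above is one of them.

Yes, valid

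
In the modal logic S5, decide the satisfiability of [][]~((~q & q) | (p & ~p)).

1. [][]~((~q & q) | (p & ~p)), w0
2. []~((~q & q) | (p & ~p)), w0   [[]-rule on 1 via w0Rw0]
3. ~((~q & q) | (p & ~p)), w0   [[]-rule on 2 via w0Rw0]
4. ~(~q & q), w0   [~|-rule on 3]
5. ~(p & ~p), w0   [~|-rule on 3]
6. ~q, w0   [~&-rule on 4 (branches; this branch)]
7. p, w0   [~&-rule on 5 (branches; this branch)]
Accessibility: w0Rw0

Satisfiable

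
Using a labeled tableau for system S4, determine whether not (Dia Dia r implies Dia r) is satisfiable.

No, unsatisfiable

1. not (Dia Dia r implies Dia r), 0
2. Dia Dia r, 0   [neg-implies-rule on 1]
3. not Dia r, 0   [neg-implies-rule on 1]
4. not r, 0   [neg-Dia-rule on 3 via 0R0]
5. Dia r, 1   [Dia-rule on 2: fresh world 1, 0R1]
6. not r, 1   [neg-Dia-rule on 3 via 0R1]
7. r, 2   [Dia-rule on 5: fresh world 2, 1R2]
8. not r, 2   [neg-Dia-rule on 3 via 0R2]
Accessibility: 0R0, 0R1, 0R2, 1R1, 1R2, 2R2
Branch closes: r and not r both at 2.
All branches of the tableau close; one closing branch shown above.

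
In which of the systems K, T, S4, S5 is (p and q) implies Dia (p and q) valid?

K-tableau for the negation not ((p and q) implies Dia (p and q)):
1. not ((p and q) implies Dia (p and q)), 0
2. p and q, 0   [neg-implies-rule on 1]
3. not Dia (p and q), 0   [neg-implies-rule on 1]
4. p, 0   [and-rule on 2]
5. q, 0   [and-rule on 2]
Complete open branch: countermodel on a K-frame, so not valid in K.
T-tableau for the negation not ((p and q) implies Dia (p and q)):
1. not ((p and q) implies Dia (p and q)), 0
2. p and q, 0   [neg-implies-rule on 1]
3. not Dia (p and q), 0   [neg-implies-rule on 1]
4. p, 0   [and-rule on 2]
5. q, 0   [and-rule on 2]
6. not (p and q), 0   [neg-Dia-rule on 3 via 0R0]
7. not q, 0   [neg-and-rule on 6 (branches; this branch)]
Accessibility: 0R0
Branch closes: q and not q both at 0.
Every branch closes (one shown): valid in T, hence also in S4, S5 (every theorem of T is a theorem of S4 and S5).

T, S4, S5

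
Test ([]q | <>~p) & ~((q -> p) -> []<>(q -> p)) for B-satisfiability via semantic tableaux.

No, unsatisfiable

1. ([]q | <>~p) & ~((q -> p) -> []<>(q -> p)), u
2. []q | <>~p, u   [&-rule on 1]
3. ~((q -> p) -> []<>(q -> p)), u   [&-rule on 1]
4. q -> p, u   [~->-rule on 3]
5. ~[]<>(q -> p), u   [~->-rule on 3]
6. []q, u   [|-rule on 2 (branches; this branch)]
7. q, u   [[]-rule on 6 via uRu]
8. p, u   [->-rule on 4 (branches; this branch)]
9. ~<>(q -> p), v   [~[]-rule on 5: fresh world v, uRv]
10. q, v   [[]-rule on 6 via uRv]
11. ~(q -> p), u   [~<>-rule on 9 via vRu]
12. ~p, u   [~->-rule on 11]
Accessibility: uRu, uRv, vRu, vRv
Branch closes: p and ~p both at u.
Every branch closes; the branch above is one of them.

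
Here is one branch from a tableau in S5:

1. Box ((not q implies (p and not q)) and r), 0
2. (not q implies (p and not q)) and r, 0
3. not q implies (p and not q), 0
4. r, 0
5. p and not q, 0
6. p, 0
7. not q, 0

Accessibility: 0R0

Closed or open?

No, open

No world carries both an atom and its negation.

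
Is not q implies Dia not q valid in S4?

Yes, valid

Tableau for the negation not (not q implies Dia not q):
1. not (not q implies Dia not q), u
2. not q, u
3. not Dia not q, u
4. q, u
Accessibility: uRu
Branch closes: q and not q both at u.
All branches of the negation close; one closing branch shown above.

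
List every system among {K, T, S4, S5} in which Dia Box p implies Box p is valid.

S5

S4-tableau for the negation not (Dia Box p implies Box p):
1. not (Dia Box p implies Box p), 0
2. Dia Box p, 0   [neg-implies-rule on 1]
3. not Box p, 0   [neg-implies-rule on 1]
4. Box p, 1   [Dia-rule on 2: fresh world 1, 0R1]
5. p, 1   [Box-rule on 4 via 1R1]
6. not p, 2   [neg-Box-rule on 3: fresh world 2, 0R2]
Accessibility: 0R0, 0R1, 0R2, 1R1, 2R2
Complete open branch: countermodel on an S4-frame, so not valid in S4, nor in K, T (the same frame is also a K-frame and a T-frame).
S5-tableau for the negation not (Dia Box p implies Box p):
1. not (Dia Box p implies Box p), 0
2. Dia Box p, 0   [neg-implies-rule on 1]
3. not Box p, 0   [neg-implies-rule on 1]
4. Box p, 1   [Dia-rule on 2: fresh world 1, 0R1]
5. p, 0   [Box-rule on 4 via 1R0]
6. p, 1   [Box-rule on 4 via 1R1]
7. not p, 2   [neg-Box-rule on 3: fresh world 2, 0R2]
8. p, 2   [Box-rule on 4 via 1R2]
Accessibility: 0R0, 0R1, 0R2, 1R0, 1R1, 1R2, 2R0, 2R1, 2R2
Branch closes: p and not p both at 2.
Every branch closes (one shown): valid in S5.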